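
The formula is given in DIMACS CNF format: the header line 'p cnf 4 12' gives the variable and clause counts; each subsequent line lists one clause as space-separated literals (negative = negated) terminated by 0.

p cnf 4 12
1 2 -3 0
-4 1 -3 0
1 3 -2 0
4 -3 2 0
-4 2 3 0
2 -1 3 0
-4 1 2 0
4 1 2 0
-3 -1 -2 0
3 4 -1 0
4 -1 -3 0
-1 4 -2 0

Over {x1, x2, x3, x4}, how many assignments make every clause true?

3

There are 2^4 = 16 truth assignments over (x1, x2, x3, x4).
Check each against the 12 clauses (columns in the order x1, x2, x3, x4):
  F F F F  ✗ fails (x4 ∨ x1 ∨ x2)
  F F F T  ✗ fails (¬x4 ∨ x2 ∨ x3)
  F F T F  ✗ fails (x1 ∨ x2 ∨ ¬x3)
  F F T T  ✗ fails (x1 ∨ x2 ∨ ¬x3)
  F T F F  ✗ fails (x1 ∨ x3 ∨ ¬x2)
  F T F T  ✗ fails (x1 ∨ x3 ∨ ¬x2)
  F T T F  ✓ satisfies all
  F T T T  ✗ fails (¬x4 ∨ x1 ∨ ¬x3)
  T F F F  ✗ fails (x2 ∨ ¬x1 ∨ x3)
  T F F T  ✗ fails (¬x4 ∨ x2 ∨ x3)
  T F T F  ✗ fails (x4 ∨ ¬x3 ∨ x2)
  T F T T  ✓ satisfies all
  T T F F  ✗ fails (x3 ∨ x4 ∨ ¬x1)
  T T F T  ✓ satisfies all
  T T T F  ✗ fails (¬x3 ∨ ¬x1 ∨ ¬x2)
  T T T T  ✗ fails (¬x3 ∨ ¬x1 ∨ ¬x2)
3 of the 16 rows are models.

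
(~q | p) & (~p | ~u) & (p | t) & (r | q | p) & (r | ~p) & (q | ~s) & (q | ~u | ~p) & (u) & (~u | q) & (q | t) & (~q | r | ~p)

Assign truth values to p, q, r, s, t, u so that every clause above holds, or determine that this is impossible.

From the singleton clause (u), u = 1.
From the singleton clause (~p), p = 0.
From the singleton clause (~q), q = 0.
Now (q) is unsatisfied and unit — conflict.

UNSATISFIABLE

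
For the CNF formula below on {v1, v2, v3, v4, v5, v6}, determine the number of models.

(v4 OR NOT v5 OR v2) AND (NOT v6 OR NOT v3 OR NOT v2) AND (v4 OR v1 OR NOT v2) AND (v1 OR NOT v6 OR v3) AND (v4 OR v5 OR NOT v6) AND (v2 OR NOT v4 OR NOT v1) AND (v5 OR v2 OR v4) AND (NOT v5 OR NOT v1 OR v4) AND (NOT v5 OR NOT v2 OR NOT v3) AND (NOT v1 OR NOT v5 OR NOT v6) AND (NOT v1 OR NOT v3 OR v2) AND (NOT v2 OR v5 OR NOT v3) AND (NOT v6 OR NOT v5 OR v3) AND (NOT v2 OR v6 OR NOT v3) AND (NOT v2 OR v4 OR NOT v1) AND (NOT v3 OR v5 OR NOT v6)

There are 2^6 = 64 truth assignments over (v1, v2, v3, v4, v5, v6).
Split on v4. With v4 = true, the clauses containing v4 are satisfied and NOT v4 drops from the rest; 10 of the 2^5 = 32 assignments to the other variables satisfy what remains.
With v4 = false, by the same count on the reduced clause set, 0 assignments work.
Total: 10 + 0 = 10.

10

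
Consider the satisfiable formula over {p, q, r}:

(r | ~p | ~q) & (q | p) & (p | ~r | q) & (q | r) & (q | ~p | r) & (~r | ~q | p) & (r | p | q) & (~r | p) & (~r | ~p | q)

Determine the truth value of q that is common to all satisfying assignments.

True

Suppose q = 0.
From the singleton clause (p), p = 1.
From the singleton clause (r), r = 1.
Now (~r) is unsatisfied and unit — conflict.
So every satisfying assignment has q = True.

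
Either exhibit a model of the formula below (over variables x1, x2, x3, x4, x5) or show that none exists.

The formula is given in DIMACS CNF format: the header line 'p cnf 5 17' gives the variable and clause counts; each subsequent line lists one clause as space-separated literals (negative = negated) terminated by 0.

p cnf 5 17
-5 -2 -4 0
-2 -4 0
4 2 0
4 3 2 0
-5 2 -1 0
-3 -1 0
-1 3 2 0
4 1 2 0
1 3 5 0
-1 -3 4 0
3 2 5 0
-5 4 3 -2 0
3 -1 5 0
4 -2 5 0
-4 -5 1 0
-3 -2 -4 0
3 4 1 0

x1 ↦ False; x2 ↦ False; x3 ↦ True; x4 ↦ True; x5 ↦ False

Try x2 = False.
Unit clause (x4) forces x4 = True.
Try x5 = False.
Unit clause (x3) forces x3 = True.
Unit clause (¬x1) forces x1 = False.
Every clause now holds.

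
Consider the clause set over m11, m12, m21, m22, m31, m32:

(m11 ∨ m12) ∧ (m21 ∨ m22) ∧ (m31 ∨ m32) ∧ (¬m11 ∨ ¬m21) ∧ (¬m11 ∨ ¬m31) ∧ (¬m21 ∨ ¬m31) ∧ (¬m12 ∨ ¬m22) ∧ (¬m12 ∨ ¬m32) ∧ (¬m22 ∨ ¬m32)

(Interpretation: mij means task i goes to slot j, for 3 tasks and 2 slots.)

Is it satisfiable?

Suppose m11 = True.
Unit clause (¬m21) forces m21 = False.
Unit clause (m22) forces m22 = True.
Unit clause (¬m31) forces m31 = False.
Unit clause (m32) forces m32 = True.
Now (¬m32) is unsatisfied and unit — conflict.
Backtrack on m11: now try m11 = False.
Unit clause (m12) forces m12 = True.
Unit clause (¬m22) forces m22 = False.
Unit clause (m21) forces m21 = True.
Unit clause (¬m31) forces m31 = False.
Unit clause (m32) forces m32 = True.
Now (¬m32) is unsatisfied and unit — conflict.
Either choice for m11 ends in contradiction.
No assignment satisfies every clause.

Unsatisfiable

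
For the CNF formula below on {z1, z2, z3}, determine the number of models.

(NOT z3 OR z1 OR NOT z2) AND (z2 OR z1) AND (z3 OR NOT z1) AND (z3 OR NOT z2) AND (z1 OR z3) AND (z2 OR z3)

2

There are 2^3 = 8 truth assignments over (z1, z2, z3).
Check each against the 6 clauses (columns in the order z1, z2, z3):
  F F F  ✗ fails (z2 OR z1)
  F F T  ✗ fails (z2 OR z1)
  F T F  ✗ fails (z3 OR NOT z2)
  F T T  ✗ fails (NOT z3 OR z1 OR NOT z2)
  T F F  ✗ fails (z3 OR NOT z1)
  T F T  ✓ satisfies all
  T T F  ✗ fails (z3 OR NOT z1)
  T T T  ✓ satisfies all
2 of the 8 rows are models.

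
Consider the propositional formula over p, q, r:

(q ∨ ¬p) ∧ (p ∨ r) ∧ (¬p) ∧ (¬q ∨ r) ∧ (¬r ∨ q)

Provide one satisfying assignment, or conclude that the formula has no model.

p=False; q=True; r=True

From the singleton clause (¬p), p = False.
From the singleton clause (r), r = True.
From the singleton clause (q), q = True.
Every clause now holds.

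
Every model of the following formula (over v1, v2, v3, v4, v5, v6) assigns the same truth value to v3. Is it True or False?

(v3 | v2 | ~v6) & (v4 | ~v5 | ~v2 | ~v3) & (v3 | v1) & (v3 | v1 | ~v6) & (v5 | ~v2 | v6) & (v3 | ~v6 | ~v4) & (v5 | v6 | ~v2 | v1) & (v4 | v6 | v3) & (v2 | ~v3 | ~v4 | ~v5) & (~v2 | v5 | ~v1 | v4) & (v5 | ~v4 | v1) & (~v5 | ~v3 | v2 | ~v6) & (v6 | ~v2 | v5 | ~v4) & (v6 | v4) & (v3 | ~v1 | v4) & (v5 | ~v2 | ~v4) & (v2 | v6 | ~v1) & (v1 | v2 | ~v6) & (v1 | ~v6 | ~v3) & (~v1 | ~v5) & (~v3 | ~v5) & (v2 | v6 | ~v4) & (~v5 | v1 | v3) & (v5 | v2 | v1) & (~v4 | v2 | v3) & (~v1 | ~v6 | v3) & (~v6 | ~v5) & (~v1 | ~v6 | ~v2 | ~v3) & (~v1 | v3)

True

Suppose v3 = 0.
The clause (v1) is unit, so v1 = 1.
Now (~v1) is unsatisfied and unit — conflict.
So every satisfying assignment has v3 = True.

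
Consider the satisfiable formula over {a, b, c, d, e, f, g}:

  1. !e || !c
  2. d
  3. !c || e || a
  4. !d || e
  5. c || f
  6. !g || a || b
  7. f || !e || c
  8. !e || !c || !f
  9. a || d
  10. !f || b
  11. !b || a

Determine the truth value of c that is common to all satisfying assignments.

Suppose c = true.
The clause (!e) is unit, so e = false.
The clause (d) is unit, so d = true.
Now (!d) is unsatisfied and unit — conflict.
So every satisfying assignment has c = False.

False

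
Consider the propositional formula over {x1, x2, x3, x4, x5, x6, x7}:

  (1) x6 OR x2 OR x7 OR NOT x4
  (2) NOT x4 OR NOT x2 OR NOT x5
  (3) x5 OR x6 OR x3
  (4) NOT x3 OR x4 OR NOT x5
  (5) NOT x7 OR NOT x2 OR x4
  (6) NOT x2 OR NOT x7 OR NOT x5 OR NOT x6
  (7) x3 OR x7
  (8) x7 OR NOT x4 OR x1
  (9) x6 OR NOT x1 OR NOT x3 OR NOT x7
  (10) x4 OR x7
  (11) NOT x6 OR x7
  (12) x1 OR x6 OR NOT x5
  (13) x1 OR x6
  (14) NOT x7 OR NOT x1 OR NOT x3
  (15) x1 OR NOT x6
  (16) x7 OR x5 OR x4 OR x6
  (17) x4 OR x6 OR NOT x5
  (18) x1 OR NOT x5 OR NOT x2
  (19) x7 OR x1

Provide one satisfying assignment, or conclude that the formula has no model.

Branch on x3: set x3 = false.
The clause (x7) is unit, so x7 = true.
Branch on x5: set x5 = false.
The clause (x6) is unit, so x6 = true.
The clause (x1) is unit, so x1 = true.
Branch on x2: set x2 = false.
No clause remains; x4 is free.

x1 ↦ true,  x2 ↦ false,  x3 ↦ false,  x4 ↦ false,  x5 ↦ false,  x6 ↦ true,  x7 ↦ true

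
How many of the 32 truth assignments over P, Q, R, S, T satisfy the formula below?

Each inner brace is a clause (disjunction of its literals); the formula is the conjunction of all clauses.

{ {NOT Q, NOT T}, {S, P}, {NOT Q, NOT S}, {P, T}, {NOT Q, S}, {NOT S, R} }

There are 2^5 = 32 truth assignments over (P, Q, R, S, T).
Split on S. With S = true, the clauses containing S are satisfied and NOT S drops from the rest; 3 of the 2^4 = 16 assignments to the other variables satisfy what remains.
With S = false, by the same count on the reduced clause set, 4 assignments work.
(One model: P=F, Q=F, R=T, S=T, T=T.)
Total: 3 + 4 = 7.

7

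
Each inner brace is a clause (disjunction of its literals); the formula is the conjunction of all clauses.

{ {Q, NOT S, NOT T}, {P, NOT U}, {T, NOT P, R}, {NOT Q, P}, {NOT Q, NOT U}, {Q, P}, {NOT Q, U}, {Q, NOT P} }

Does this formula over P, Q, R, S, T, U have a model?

Try P = true.
(Q) alone gives Q = true.
(NOT U) alone gives U = false.
But (U) is also a unit clause — contradiction.
So P must be the other value — set P = false.
(NOT U) alone gives U = false.
(NOT Q) alone gives Q = false.
But (Q) is also a unit clause — contradiction.
Neither P = true nor P = false works.
No assignment satisfies every clause.

No, unsatisfiable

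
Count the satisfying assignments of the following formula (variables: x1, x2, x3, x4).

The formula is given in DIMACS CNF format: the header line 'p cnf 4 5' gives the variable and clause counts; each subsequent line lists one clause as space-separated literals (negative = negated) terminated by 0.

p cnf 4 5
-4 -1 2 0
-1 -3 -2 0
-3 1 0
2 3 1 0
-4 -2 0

4

There are 2^4 = 16 truth assignments over (x1, x2, x3, x4).
Check each against the 5 clauses (columns in the order x1, x2, x3, x4):
  F F F F  ✗ fails (x2 ∨ x3 ∨ x1)
  F F F T  ✗ fails (x2 ∨ x3 ∨ x1)
  F F T F  ✗ fails (¬x3 ∨ x1)
  F F T T  ✗ fails (¬x3 ∨ x1)
  F T F F  ✓ satisfies all
  F T F T  ✗ fails (¬x4 ∨ ¬x2)
  F T T F  ✗ fails (¬x3 ∨ x1)
  F T T T  ✗ fails (¬x3 ∨ x1)
  T F F F  ✓ satisfies all
  T F F T  ✗ fails (¬x4 ∨ ¬x1 ∨ x2)
  T F T F  ✓ satisfies all
  T F T T  ✗ fails (¬x4 ∨ ¬x1 ∨ x2)
  T T F F  ✓ satisfies all
  T T F T  ✗ fails (¬x4 ∨ ¬x2)
  T T T F  ✗ fails (¬x1 ∨ ¬x3 ∨ ¬x2)
  T T T T  ✗ fails (¬x1 ∨ ¬x3 ∨ ¬x2)
4 of the 16 rows are models.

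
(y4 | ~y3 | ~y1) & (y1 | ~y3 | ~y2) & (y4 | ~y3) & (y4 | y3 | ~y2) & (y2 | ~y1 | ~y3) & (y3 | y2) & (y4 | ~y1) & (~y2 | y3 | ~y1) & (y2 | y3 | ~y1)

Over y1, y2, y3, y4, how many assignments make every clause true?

There are 2^4 = 16 truth assignments over (y1, y2, y3, y4).
Check each against the 9 clauses (columns in the order y1, y2, y3, y4):
  F F F F  ✗ fails (y3 | y2)
  F F F T  ✗ fails (y3 | y2)
  F F T F  ✗ fails (y4 | ~y3)
  F F T T  ✓ satisfies all
  F T F F  ✗ fails (y4 | y3 | ~y2)
  F T F T  ✓ satisfies all
  F T T F  ✗ fails (y1 | ~y3 | ~y2)
  F T T T  ✗ fails (y1 | ~y3 | ~y2)
  T F F F  ✗ fails (y3 | y2)
  T F F T  ✗ fails (y3 | y2)
  T F T F  ✗ fails (y4 | ~y3 | ~y1)
  T F T T  ✗ fails (y2 | ~y1 | ~y3)
  T T F F  ✗ fails (y4 | y3 | ~y2)
  T T F T  ✗ fails (~y2 | y3 | ~y1)
  T T T F  ✗ fails (y4 | ~y3 | ~y1)
  T T T T  ✓ satisfies all
3 of the 16 rows are models.

3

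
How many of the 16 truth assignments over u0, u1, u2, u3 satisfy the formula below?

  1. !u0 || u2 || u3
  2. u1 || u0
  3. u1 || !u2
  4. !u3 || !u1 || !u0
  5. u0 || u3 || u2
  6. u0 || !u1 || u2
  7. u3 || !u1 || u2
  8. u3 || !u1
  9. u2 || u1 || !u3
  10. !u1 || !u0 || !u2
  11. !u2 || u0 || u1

There are 2^4 = 16 truth assignments over (u0, u1, u2, u3).
Split on u3. With u3 = true, the clauses containing u3 are satisfied and !u3 drops from the rest; 1 of the 2^3 = 8 assignments to the other variables satisfy what remains.
With u3 = false, by the same count on the reduced clause set, 0 assignments work.
(One model: u0=F, u1=T, u2=T, u3=T.)
Total: 1 + 0 = 1.

1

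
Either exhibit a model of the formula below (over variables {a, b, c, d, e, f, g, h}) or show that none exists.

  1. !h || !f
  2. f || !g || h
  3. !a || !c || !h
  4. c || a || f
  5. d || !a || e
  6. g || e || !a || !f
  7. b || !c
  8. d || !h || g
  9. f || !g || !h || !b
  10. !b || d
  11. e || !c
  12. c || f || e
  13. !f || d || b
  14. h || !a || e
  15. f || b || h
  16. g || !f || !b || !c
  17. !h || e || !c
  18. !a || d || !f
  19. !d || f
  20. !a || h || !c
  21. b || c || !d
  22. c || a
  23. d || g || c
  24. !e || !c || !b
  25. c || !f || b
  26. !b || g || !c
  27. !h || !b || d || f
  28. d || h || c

a=true,  b=false,  c=false,  d=false,  e=true,  f=false,  g=true,  h=true

Case h = true:
From the singleton clause (!f), f = false.
From the singleton clause (!d), d = false.
From the singleton clause (g), g = true.
From the singleton clause (!b), b = false.
From the singleton clause (!c), c = false.
From the singleton clause (a), a = true.
From the singleton clause (e), e = true.
This assignment satisfies each clause.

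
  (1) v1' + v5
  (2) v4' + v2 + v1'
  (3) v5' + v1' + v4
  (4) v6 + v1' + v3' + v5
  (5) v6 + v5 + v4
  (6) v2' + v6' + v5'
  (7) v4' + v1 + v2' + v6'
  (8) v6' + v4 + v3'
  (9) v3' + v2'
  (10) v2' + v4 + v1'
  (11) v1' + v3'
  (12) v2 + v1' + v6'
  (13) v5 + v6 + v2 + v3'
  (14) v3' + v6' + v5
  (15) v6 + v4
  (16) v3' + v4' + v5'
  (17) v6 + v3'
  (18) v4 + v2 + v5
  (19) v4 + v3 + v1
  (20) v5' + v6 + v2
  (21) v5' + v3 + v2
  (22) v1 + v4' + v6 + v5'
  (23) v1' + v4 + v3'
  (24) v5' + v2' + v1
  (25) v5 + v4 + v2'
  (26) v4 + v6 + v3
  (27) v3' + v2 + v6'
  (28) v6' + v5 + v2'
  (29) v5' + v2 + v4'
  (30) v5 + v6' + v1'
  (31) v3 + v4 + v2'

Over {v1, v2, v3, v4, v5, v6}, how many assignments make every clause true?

There are 2^6 = 64 truth assignments over (v1, v2, v3, v4, v5, v6).
Split on v1. With v1 = 1, the clauses containing v1 are satisfied and v1' drops from the rest; 1 of the 2^5 = 32 assignments to the other variables satisfy what remains.
With v1 = 0, by the same count on the reduced clause set, 3 assignments work.
(One model: v1=F, v2=F, v3=F, v4=T, v5=F, v6=F.)
Total: 1 + 3 = 4.

4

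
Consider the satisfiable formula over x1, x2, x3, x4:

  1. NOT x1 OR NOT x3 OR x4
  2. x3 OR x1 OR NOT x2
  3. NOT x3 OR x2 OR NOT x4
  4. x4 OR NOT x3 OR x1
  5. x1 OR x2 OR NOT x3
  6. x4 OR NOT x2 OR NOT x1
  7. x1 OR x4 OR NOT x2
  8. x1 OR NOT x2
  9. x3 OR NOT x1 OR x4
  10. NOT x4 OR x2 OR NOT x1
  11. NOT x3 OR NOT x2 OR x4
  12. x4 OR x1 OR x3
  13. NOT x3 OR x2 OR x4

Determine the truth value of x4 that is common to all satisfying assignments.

Suppose x4 = false.
Suppose x1 = false.
The clause (NOT x3) is unit, so x3 = false.
Now (x3) is unsatisfied and unit — conflict.
Undo x1 and try x1 = true.
The clause (NOT x3) is unit, so x3 = false.
Now (x3) is unsatisfied and unit — conflict.
Either choice for x1 ends in contradiction.
So every satisfying assignment has x4 = True.

True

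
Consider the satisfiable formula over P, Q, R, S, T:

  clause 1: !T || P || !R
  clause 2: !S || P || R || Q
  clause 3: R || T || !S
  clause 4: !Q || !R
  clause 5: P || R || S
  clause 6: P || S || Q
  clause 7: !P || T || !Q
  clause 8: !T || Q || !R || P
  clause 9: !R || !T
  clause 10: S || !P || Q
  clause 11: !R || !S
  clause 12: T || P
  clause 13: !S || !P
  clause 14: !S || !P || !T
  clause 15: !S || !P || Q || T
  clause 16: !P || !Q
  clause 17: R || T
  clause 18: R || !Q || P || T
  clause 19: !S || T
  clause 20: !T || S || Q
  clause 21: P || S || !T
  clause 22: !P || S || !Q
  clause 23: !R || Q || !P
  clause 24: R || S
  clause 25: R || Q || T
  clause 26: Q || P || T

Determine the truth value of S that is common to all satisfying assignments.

True

Suppose S = false.
Unit clause (R) forces R = true.
Unit clause (!Q) forces Q = false.
Unit clause (P) forces P = true.
Now (!P) is unsatisfied and unit — conflict.
So every satisfying assignment has S = True.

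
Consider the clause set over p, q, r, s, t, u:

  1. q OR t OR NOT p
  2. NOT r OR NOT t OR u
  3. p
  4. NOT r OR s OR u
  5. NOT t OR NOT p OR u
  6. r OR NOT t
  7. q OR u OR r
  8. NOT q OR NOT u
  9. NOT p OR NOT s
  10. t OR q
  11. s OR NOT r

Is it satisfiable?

Yes, satisfiable

Unit clause (p) forces p = true.
Unit clause (NOT s) forces s = false.
Unit clause (NOT r) forces r = false.
Unit clause (NOT t) forces t = false.
Unit clause (q) forces q = true.
Unit clause (NOT u) forces u = false.
All clauses are satisfied.
A satisfying assignment: p=true, q=true, r=false, s=false, t=false, u=false.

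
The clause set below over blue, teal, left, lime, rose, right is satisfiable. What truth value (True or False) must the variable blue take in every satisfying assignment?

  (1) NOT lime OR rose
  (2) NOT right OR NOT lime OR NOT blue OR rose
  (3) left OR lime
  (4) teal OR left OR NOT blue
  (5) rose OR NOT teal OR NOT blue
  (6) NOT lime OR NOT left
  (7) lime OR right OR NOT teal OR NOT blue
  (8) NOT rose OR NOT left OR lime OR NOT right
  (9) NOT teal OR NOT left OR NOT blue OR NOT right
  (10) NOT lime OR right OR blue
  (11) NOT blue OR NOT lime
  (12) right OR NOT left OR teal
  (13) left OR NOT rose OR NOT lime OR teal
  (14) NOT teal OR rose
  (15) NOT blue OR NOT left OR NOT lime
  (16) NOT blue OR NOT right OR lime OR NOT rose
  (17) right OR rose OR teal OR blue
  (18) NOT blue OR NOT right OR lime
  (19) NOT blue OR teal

False

Suppose blue = true.
The clause (NOT lime) is unit, so lime = false.
The clause (left) is unit, so left = true.
The clause (NOT right) is unit, so right = false.
The clause (NOT teal) is unit, so teal = false.
But (teal) is also a unit clause — contradiction.
So every satisfying assignment has blue = False.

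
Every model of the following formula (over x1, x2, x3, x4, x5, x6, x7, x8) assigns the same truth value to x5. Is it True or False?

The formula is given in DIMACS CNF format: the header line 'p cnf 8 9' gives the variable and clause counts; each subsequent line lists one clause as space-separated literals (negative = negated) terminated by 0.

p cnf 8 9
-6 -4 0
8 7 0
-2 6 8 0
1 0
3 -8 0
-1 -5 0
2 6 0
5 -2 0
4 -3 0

False

Suppose x5 = True.
Unit clause (x1) forces x1 = True.
Now (¬x1) is unsatisfied and unit — conflict.
So every satisfying assignment has x5 = False.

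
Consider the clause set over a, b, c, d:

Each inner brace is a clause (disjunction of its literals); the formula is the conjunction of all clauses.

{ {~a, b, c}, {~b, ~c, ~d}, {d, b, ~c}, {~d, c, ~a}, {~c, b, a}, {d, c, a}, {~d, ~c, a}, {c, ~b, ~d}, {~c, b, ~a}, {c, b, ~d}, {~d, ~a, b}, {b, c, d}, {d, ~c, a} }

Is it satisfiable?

Yes

Case a = 1:
Case b = 1:
Case c = 1:
From the singleton clause (~d), d = 0.
Every clause now holds.
A satisfying assignment: a ↦ 1, b ↦ 1, c ↦ 1, d ↦ 0.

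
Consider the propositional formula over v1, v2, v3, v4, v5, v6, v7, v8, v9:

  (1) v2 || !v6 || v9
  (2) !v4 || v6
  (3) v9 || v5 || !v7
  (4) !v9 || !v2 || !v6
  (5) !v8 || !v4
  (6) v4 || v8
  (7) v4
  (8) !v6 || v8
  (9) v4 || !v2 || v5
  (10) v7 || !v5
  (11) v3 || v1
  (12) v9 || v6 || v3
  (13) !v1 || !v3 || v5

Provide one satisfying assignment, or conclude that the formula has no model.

(v4) alone gives v4 = true.
(v6) alone gives v6 = true.
(!v8) alone gives v8 = false.
That conflicts with the unit clause (v8).

UNSATISFIABLE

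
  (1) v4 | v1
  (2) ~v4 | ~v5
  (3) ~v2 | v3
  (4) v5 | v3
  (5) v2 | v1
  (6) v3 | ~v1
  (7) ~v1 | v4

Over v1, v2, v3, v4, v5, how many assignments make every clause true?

3

There are 2^5 = 32 truth assignments over (v1, v2, v3, v4, v5).
Split on v5. With v5 = 1, the clauses containing v5 are satisfied and ~v5 drops from the rest; 0 of the 2^4 = 16 assignments to the other variables satisfy what remains.
With v5 = 0, by the same count on the reduced clause set, 3 assignments work.
(One model: v1=F, v2=T, v3=T, v4=T, v5=F.)
Total: 0 + 3 = 3.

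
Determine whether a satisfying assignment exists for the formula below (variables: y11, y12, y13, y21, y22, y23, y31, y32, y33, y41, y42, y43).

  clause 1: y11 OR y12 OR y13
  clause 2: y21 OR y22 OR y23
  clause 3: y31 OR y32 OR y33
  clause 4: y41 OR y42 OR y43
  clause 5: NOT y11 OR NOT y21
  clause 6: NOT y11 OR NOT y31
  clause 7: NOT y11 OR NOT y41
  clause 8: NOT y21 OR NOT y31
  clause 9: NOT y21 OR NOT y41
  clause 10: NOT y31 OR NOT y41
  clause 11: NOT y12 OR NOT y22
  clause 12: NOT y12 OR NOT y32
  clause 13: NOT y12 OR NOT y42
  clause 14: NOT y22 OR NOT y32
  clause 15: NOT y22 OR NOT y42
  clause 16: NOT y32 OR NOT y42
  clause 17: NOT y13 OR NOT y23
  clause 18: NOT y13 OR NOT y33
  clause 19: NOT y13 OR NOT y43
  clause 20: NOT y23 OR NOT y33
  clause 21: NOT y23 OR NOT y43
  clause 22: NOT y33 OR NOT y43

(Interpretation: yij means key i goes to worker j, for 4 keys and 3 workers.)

No

Branch on y11: set y11 = false.
Branch on y12: set y12 = true.
The clause (NOT y22) is unit, so y22 = false.
The clause (NOT y32) is unit, so y32 = false.
The clause (NOT y42) is unit, so y42 = false.
Branch on y21: set y21 = true.
The clause (NOT y31) is unit, so y31 = false.
The clause (y33) is unit, so y33 = true.
The clause (NOT y41) is unit, so y41 = false.
The clause (y43) is unit, so y43 = true.
That conflicts with the unit clause (NOT y43).
That branch fails; take y21 = false instead.
The clause (y23) is unit, so y23 = true.
The clause (NOT y13) is unit, so y13 = false.
The clause (NOT y33) is unit, so y33 = false.
The clause (y31) is unit, so y31 = true.
The clause (NOT y41) is unit, so y41 = false.
The clause (y43) is unit, so y43 = true.
That conflicts with the unit clause (NOT y43).
Either choice for y21 ends in contradiction.
That branch fails; take y12 = false instead.
The clause (y13) is unit, so y13 = true.
The clause (NOT y23) is unit, so y23 = false.
The clause (NOT y33) is unit, so y33 = false.
The clause (NOT y43) is unit, so y43 = false.
Branch on y21: set y21 = true.
The clause (NOT y31) is unit, so y31 = false.
The clause (y32) is unit, so y32 = true.
The clause (NOT y41) is unit, so y41 = false.
The clause (y42) is unit, so y42 = true.
That conflicts with the unit clause (NOT y42).
That branch fails; take y21 = false instead.
The clause (y22) is unit, so y22 = true.
The clause (NOT y32) is unit, so y32 = false.
The clause (y31) is unit, so y31 = true.
The clause (NOT y41) is unit, so y41 = false.
The clause (y42) is unit, so y42 = true.
That conflicts with the unit clause (NOT y42).
Either choice for y21 ends in contradiction.
Either choice for y12 ends in contradiction.
That branch fails; take y11 = true instead.
The clause (NOT y21) is unit, so y21 = false.
The clause (NOT y31) is unit, so y31 = false.
The clause (NOT y41) is unit, so y41 = false.
Branch on y22: set y22 = true.
The clause (NOT y12) is unit, so y12 = false.
The clause (NOT y32) is unit, so y32 = false.
The clause (y33) is unit, so y33 = true.
The clause (NOT y42) is unit, so y42 = false.
The clause (y43) is unit, so y43 = true.
That conflicts with the unit clause (NOT y43).
That branch fails; take y22 = false instead.
The clause (y23) is unit, so y23 = true.
The clause (NOT y13) is unit, so y13 = false.
The clause (NOT y33) is unit, so y33 = false.
The clause (y32) is unit, so y32 = true.
The clause (NOT y12) is unit, so y12 = false.
The clause (NOT y42) is unit, so y42 = false.
The clause (y43) is unit, so y43 = true.
That conflicts with the unit clause (NOT y43).
Either choice for y22 ends in contradiction.
Either choice for y11 ends in contradiction.
No assignment satisfies every clause.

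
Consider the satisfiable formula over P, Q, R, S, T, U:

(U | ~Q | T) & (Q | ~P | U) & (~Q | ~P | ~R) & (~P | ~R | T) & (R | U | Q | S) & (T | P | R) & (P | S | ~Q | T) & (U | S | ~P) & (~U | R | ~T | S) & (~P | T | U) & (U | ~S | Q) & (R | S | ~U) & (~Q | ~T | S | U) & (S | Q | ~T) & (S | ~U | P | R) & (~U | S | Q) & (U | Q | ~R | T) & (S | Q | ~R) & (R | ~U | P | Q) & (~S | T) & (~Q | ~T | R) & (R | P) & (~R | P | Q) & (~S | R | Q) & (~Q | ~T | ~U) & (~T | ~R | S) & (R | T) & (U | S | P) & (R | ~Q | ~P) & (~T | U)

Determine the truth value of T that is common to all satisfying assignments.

Suppose T = 0.
(~S) alone gives S = 0.
(R) alone gives R = 1.
(~P) alone gives P = 0.
(~Q) alone gives Q = 0.
But (Q) is also a unit clause — contradiction.
So every satisfying assignment has T = True.

True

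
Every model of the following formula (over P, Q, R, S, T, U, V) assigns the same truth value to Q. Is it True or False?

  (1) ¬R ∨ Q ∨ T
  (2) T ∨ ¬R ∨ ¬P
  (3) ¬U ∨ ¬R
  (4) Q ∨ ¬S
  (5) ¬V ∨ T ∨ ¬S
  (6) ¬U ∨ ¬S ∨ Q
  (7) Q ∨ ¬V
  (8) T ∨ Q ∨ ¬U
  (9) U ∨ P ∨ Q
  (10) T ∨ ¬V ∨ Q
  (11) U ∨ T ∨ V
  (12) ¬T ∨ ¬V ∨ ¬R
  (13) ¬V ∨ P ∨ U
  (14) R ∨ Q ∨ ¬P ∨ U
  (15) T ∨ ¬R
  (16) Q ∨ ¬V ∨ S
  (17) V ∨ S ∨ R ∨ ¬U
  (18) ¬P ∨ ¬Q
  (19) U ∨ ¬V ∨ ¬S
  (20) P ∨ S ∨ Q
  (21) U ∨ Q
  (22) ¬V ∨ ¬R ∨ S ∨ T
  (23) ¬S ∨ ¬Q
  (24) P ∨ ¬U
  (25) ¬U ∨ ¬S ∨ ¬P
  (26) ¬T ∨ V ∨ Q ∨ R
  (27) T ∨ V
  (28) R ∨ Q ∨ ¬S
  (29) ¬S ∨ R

Suppose Q = False.
(¬S) alone gives S = False.
(¬V) alone gives V = False.
(P) alone gives P = True.
(U) alone gives U = True.
(¬R) alone gives R = False.
Now (R) is unsatisfied and unit — conflict.
So every satisfying assignment has Q = True.

True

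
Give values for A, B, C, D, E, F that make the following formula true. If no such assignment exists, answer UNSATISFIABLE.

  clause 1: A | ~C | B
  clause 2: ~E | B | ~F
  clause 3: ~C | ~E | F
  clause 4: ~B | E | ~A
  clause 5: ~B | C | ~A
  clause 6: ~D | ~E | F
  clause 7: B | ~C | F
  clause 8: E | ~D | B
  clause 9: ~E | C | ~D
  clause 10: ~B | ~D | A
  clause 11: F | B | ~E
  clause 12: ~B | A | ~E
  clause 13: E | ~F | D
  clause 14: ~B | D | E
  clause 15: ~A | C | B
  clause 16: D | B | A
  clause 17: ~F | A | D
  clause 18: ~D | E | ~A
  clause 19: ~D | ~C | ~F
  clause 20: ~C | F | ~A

A=1, B=1, C=1, D=0, E=1, F=1

Try A = 1.
Try B = 1.
From the singleton clause (E), E = 1.
From the singleton clause (C), C = 1.
From the singleton clause (F), F = 1.
From the singleton clause (~D), D = 0.
Every clause now holds.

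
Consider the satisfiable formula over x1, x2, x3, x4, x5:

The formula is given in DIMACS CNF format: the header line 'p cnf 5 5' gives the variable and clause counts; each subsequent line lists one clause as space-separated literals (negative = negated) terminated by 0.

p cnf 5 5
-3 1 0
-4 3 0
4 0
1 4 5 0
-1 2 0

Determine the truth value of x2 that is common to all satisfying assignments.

True

Suppose x2 = False.
The clause (x4) is unit, so x4 = True.
The clause (x3) is unit, so x3 = True.
The clause (x1) is unit, so x1 = True.
Now (¬x1) is unsatisfied and unit — conflict.
So every satisfying assignment has x2 = True.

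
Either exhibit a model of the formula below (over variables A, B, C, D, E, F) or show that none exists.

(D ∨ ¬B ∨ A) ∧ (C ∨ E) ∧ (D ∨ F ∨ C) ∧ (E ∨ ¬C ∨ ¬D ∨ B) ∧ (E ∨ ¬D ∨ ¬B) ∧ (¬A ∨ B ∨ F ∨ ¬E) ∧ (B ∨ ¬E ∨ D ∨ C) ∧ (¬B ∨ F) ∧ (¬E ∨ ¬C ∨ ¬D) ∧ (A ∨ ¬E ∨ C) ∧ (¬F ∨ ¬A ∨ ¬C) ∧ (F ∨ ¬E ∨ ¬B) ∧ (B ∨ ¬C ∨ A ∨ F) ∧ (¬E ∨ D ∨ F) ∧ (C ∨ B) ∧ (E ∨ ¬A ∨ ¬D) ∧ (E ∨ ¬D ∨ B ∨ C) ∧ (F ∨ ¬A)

Branch on C: set C = True.
Branch on B: set B = False.
Branch on E: set E = False.
From the singleton clause (¬D), D = False.
Branch on F: set F = True.
From the singleton clause (¬A), A = False.
All clauses are satisfied.

A=False,  B=False,  C=True,  D=False,  E=False,  F=True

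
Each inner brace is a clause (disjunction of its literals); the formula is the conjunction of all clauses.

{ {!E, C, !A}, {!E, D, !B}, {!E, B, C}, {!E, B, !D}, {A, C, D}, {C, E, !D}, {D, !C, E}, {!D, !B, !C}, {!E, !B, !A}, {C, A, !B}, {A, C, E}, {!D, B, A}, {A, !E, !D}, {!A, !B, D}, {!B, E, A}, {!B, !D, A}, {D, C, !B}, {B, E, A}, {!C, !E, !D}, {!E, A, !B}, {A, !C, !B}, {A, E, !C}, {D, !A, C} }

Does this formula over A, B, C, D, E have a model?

Satisfiable

Try E = false.
Try C = true.
Unit clause (D) forces D = true.
Unit clause (!B) forces B = false.
Unit clause (A) forces A = true.
All clauses are satisfied.
A satisfying assignment: A ↦ true,  B ↦ false,  C ↦ true,  D ↦ true,  E ↦ false.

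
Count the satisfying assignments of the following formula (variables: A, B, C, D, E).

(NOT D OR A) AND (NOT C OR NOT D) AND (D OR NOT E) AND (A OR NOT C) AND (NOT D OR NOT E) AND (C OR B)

There are 2^5 = 32 truth assignments over (A, B, C, D, E).
Split on E. With E = true, the clauses containing E are satisfied and NOT E drops from the rest; 0 of the 2^4 = 16 assignments to the other variables satisfy what remains.
With E = false, by the same count on the reduced clause set, 5 assignments work.
(One model: A=F, B=T, C=F, D=F, E=F.)
Total: 0 + 5 = 5.

5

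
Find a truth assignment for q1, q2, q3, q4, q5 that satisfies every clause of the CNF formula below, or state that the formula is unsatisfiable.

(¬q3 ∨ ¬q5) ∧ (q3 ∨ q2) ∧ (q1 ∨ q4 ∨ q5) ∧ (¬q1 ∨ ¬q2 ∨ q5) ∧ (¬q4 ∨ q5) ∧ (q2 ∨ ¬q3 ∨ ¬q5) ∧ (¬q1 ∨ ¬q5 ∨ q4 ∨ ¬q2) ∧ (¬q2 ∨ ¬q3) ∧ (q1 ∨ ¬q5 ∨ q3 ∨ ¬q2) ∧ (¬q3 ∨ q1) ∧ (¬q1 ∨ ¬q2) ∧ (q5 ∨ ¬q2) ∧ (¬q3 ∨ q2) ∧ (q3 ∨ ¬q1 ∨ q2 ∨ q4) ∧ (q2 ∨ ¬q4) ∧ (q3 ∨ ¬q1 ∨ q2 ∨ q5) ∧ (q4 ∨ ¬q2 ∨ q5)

UNSATISFIABLE

Case q3 = False:
From the singleton clause (q2), q2 = True.
From the singleton clause (¬q1), q1 = False.
From the singleton clause (¬q5), q5 = False.
That conflicts with the unit clause (q5).
That branch fails; take q3 = True instead.
From the singleton clause (¬q5), q5 = False.
From the singleton clause (¬q4), q4 = False.
From the singleton clause (q1), q1 = True.
From the singleton clause (¬q2), q2 = False.
That conflicts with the unit clause (q2).
Either choice for q3 ends in contradiction.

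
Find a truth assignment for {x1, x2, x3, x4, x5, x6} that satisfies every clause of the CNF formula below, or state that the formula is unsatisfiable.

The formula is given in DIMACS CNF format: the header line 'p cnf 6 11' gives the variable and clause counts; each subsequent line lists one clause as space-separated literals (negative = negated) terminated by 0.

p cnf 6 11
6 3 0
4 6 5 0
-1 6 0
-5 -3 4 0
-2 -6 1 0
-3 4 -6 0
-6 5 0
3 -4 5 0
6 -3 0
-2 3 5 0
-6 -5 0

UNSATISFIABLE

Try x6 = True.
Unit clause (x5) forces x5 = True.
But (¬x5) is also a unit clause — contradiction.
Undo x6 and try x6 = False.
Unit clause (x3) forces x3 = True.
But (¬x3) is also a unit clause — contradiction.
Both values of x6 lead to a conflict.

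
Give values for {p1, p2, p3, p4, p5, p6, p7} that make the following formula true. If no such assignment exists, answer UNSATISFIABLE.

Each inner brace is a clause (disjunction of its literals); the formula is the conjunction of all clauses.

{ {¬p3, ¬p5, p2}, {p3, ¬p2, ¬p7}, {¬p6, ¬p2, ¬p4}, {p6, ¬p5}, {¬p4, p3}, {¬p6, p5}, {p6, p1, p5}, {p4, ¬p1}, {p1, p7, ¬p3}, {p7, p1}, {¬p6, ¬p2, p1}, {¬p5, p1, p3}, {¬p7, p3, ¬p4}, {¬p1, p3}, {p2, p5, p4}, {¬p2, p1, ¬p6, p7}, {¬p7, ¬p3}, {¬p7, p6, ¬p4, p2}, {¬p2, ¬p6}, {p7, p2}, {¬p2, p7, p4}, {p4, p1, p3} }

p1 ↦ True, p2 ↦ True, p3 ↦ True, p4 ↦ True, p5 ↦ False, p6 ↦ False, p7 ↦ False

Try p6 = False.
Unit clause (¬p5) forces p5 = False.
Unit clause (p1) forces p1 = True.
Unit clause (p4) forces p4 = True.
Unit clause (p3) forces p3 = True.
Unit clause (¬p7) forces p7 = False.
Unit clause (p2) forces p2 = True.
Every clause now holds.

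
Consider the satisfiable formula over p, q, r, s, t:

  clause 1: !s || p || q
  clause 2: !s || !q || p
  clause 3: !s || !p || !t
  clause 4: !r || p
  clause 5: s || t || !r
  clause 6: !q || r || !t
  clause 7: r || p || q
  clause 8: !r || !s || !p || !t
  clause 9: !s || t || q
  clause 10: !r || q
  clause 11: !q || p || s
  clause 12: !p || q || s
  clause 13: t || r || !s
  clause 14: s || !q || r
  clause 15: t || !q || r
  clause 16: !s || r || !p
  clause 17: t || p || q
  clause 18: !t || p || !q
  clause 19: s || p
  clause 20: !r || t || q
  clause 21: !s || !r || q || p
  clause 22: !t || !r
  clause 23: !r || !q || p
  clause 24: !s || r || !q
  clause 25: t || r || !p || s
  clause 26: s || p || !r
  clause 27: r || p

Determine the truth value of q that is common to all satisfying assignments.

Suppose q = false.
From the singleton clause (!r), r = false.
From the singleton clause (p), p = true.
From the singleton clause (s), s = true.
But (!s) is also a unit clause — contradiction.
So every satisfying assignment has q = True.

True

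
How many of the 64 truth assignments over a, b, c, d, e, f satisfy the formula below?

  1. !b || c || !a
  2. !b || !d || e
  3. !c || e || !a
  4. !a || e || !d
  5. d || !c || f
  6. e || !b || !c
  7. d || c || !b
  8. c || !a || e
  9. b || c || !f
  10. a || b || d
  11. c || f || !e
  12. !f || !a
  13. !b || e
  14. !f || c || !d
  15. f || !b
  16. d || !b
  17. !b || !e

There are 2^6 = 64 truth assignments over (a, b, c, d, e, f).
Split on b. With b = true, the clauses containing b are satisfied and !b drops from the rest; 0 of the 2^5 = 32 assignments to the other variables satisfy what remains.
With b = false, by the same count on the reduced clause set, 6 assignments work.
Total: 0 + 6 = 6.

6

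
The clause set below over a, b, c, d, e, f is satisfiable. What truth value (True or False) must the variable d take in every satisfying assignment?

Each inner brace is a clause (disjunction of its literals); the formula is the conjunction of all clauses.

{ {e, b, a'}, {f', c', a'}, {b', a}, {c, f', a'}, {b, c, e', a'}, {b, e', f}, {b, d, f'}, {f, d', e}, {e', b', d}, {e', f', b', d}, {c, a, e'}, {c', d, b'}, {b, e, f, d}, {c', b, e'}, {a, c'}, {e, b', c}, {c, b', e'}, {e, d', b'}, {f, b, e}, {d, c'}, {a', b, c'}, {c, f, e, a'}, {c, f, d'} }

True

Suppose d = 0.
The clause (c') is unit, so c = 0.
Suppose b = 0.
The clause (f') is unit, so f = 0.
The clause (e') is unit, so e = 0.
Now (e) is unsatisfied and unit — conflict.
Undo b and try b = 1.
The clause (a) is unit, so a = 1.
The clause (f') is unit, so f = 0.
The clause (e') is unit, so e = 0.
Now (e) is unsatisfied and unit — conflict.
Either choice for b ends in contradiction.
So every satisfying assignment has d = True.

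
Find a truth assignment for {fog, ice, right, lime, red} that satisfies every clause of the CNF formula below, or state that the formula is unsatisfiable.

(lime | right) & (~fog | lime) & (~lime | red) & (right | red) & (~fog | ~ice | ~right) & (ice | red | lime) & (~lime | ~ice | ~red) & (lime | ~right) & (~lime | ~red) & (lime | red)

Branch on lime: set lime = 1.
The clause (red) is unit, so red = 1.
That conflicts with the unit clause (~red).
Undo lime and try lime = 0.
The clause (right) is unit, so right = 1.
That conflicts with the unit clause (~right).
Neither lime = 1 nor lime = 0 works.

UNSATISFIABLE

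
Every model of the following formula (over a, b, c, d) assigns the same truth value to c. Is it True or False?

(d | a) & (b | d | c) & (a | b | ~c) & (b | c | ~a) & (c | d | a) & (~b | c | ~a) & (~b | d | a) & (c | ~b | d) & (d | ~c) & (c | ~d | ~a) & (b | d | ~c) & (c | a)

True

Suppose c = 0.
The clause (a) is unit, so a = 1.
The clause (b) is unit, so b = 1.
That conflicts with the unit clause (~b).
So every satisfying assignment has c = True.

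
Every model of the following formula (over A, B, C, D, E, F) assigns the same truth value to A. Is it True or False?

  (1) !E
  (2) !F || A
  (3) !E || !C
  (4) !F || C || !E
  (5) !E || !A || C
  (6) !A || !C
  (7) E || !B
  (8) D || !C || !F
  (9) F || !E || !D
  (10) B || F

Suppose A = false.
From the singleton clause (!E), E = false.
From the singleton clause (!F), F = false.
From the singleton clause (!B), B = false.
Now (B) is unsatisfied and unit — conflict.
So every satisfying assignment has A = True.

True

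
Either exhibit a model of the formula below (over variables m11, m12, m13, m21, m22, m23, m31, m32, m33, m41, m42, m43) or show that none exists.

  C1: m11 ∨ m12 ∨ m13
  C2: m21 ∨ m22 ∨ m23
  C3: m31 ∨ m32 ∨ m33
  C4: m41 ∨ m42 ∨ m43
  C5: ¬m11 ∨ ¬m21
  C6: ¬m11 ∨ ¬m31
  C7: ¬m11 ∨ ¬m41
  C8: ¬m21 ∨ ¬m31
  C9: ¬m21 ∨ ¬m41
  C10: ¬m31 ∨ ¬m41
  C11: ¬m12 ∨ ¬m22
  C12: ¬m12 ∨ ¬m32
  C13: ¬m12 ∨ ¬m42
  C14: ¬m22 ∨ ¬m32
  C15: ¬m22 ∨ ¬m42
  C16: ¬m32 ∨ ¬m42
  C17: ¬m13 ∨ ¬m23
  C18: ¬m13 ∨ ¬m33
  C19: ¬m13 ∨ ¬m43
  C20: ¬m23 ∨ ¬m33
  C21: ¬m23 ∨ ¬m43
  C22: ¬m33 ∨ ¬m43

Branch on m11: set m11 = False.
Branch on m12: set m12 = True.
(¬m22) alone gives m22 = False.
(¬m32) alone gives m32 = False.
(¬m42) alone gives m42 = False.
Branch on m21: set m21 = True.
(¬m31) alone gives m31 = False.
(m33) alone gives m33 = True.
(¬m41) alone gives m41 = False.
(m43) alone gives m43 = True.
That conflicts with the unit clause (¬m43).
Undo m21 and try m21 = False.
(m23) alone gives m23 = True.
(¬m13) alone gives m13 = False.
(¬m33) alone gives m33 = False.
(m31) alone gives m31 = True.
(¬m41) alone gives m41 = False.
(m43) alone gives m43 = True.
That conflicts with the unit clause (¬m43).
Either choice for m21 ends in contradiction.
Undo m12 and try m12 = False.
(m13) alone gives m13 = True.
(¬m23) alone gives m23 = False.
(¬m33) alone gives m33 = False.
(¬m43) alone gives m43 = False.
Branch on m21: set m21 = True.
(¬m31) alone gives m31 = False.
(m32) alone gives m32 = True.
(¬m41) alone gives m41 = False.
(m42) alone gives m42 = True.
That conflicts with the unit clause (¬m42).
Undo m21 and try m21 = False.
(m22) alone gives m22 = True.
(¬m32) alone gives m32 = False.
(m31) alone gives m31 = True.
(¬m41) alone gives m41 = False.
(m42) alone gives m42 = True.
That conflicts with the unit clause (¬m42).
Either choice for m21 ends in contradiction.
Either choice for m12 ends in contradiction.
Undo m11 and try m11 = True.
(¬m21) alone gives m21 = False.
(¬m31) alone gives m31 = False.
(¬m41) alone gives m41 = False.
Branch on m22: set m22 = True.
(¬m12) alone gives m12 = False.
(¬m32) alone gives m32 = False.
(m33) alone gives m33 = True.
(¬m42) alone gives m42 = False.
(m43) alone gives m43 = True.
That conflicts with the unit clause (¬m43).
Undo m22 and try m22 = False.
(m23) alone gives m23 = True.
(¬m13) alone gives m13 = False.
(¬m33) alone gives m33 = False.
(m32) alone gives m32 = True.
(¬m12) alone gives m12 = False.
(¬m42) alone gives m42 = False.
(m43) alone gives m43 = True.
That conflicts with the unit clause (¬m43).
Either choice for m22 ends in contradiction.
Either choice for m11 ends in contradiction.

UNSATISFIABLE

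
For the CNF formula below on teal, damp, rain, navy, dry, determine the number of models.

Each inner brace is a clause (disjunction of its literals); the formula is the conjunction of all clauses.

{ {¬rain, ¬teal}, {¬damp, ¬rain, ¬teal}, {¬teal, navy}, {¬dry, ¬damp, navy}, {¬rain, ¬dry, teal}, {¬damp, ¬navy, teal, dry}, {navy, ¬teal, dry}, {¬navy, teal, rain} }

There are 2^5 = 32 truth assignments over (teal, damp, rain, navy, dry).
Split on rain. With rain = True, the clauses containing rain are satisfied and ¬rain drops from the rest; 3 of the 2^4 = 16 assignments to the other variables satisfy what remains.
With rain = False, by the same count on the reduced clause set, 7 assignments work.
(One model: teal=F, damp=F, rain=F, navy=F, dry=F.)
Total: 3 + 7 = 10.

10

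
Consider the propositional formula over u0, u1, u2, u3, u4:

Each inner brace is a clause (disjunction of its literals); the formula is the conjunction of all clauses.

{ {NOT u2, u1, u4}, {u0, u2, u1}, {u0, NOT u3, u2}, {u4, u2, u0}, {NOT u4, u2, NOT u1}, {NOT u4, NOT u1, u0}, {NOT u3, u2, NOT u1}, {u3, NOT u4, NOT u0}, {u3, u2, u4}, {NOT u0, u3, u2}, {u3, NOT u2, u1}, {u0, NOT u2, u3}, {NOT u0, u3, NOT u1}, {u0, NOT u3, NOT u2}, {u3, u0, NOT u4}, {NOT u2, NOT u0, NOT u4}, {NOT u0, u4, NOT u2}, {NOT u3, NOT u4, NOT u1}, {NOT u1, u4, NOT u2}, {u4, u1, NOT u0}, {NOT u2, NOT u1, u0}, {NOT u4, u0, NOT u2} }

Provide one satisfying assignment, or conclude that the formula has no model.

Case u2 = false:
Case u0 = true:
Unit clause (u3) forces u3 = true.
Unit clause (NOT u1) forces u1 = false.
Unit clause (u4) forces u4 = true.
This assignment satisfies each clause.

u0=true,  u1=false,  u2=false,  u3=true,  u4=true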